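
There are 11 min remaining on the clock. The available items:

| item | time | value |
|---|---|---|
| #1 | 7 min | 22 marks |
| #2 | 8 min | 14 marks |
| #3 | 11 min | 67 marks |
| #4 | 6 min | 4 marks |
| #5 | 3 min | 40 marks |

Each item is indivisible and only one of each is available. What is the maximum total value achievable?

67 marks

Check high-value combinations within 11 min:
- #3: time 11, value 67
- #1+#5: time 7+3=10, value 22+40=62
- #2+#5: time 8+3=11, value 14+40=54
- #4+#5: time 6+3=9, value 4+40=44
Best: 67 marks.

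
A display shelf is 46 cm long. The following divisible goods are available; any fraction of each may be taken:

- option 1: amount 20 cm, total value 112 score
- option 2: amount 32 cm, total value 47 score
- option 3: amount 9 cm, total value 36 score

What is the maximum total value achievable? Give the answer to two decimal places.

Take in order of value per unit:
- option 1 (112/20 per unit): all 20 → value 112, running total 112.00
- option 3 (36/9 per unit): all 9 → value 36, running total 148.00
- option 2 (47/32 per unit): 17 of 32 → value 17×47/32 = 24.9688, running total 172.97
Total 172.97.

172.97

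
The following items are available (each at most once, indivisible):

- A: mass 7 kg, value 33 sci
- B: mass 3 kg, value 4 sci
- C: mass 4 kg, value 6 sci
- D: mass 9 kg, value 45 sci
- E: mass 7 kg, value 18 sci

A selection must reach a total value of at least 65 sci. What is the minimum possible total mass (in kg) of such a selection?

16

Subsets with value ≥ 65, sorted by total mass:
- A+D: mass 16, value 78
- A+B+D: mass 19, value 82
Minimum mass: 16 kg.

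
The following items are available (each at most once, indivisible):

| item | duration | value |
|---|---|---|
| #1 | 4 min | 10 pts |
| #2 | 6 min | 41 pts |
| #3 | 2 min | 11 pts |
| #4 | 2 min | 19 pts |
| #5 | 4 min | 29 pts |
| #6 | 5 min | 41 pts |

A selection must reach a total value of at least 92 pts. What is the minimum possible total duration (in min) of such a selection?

Subsets with value ≥ 92, sorted by total duration:
- #2+#4+#6: duration 13, value 101
- #3+#4+#5+#6: duration 13, value 100
Minimum duration: 13 min.

13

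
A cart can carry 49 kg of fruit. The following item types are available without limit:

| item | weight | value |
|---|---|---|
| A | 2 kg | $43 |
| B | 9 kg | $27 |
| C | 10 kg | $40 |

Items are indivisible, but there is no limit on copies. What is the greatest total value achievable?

$1032

Best value-per-unit is A at 43/2, and filling with it alone uses weight 24×2=48. No mix of the others beats 24×43 = 1032.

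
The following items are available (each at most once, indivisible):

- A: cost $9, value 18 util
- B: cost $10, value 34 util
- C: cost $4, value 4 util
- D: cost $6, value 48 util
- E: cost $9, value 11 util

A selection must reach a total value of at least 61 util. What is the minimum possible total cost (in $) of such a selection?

Subsets with value ≥ 61, sorted by total cost:
- A+D: cost 15, value 66
- B+D: cost 16, value 82
Minimum cost: 15 $.

15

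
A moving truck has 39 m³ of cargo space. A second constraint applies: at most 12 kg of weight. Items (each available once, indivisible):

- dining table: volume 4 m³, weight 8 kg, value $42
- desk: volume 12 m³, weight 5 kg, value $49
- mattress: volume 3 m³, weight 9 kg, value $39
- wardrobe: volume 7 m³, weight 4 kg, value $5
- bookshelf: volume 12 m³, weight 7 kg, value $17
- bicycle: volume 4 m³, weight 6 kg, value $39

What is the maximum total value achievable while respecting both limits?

$88

Feasible sets respecting both limits:
- desk+bicycle: volume 16, weight 11, value 88
- desk+bookshelf: volume 24, weight 12, value 66
- desk+wardrobe: volume 19, weight 9, value 54
Best: $88.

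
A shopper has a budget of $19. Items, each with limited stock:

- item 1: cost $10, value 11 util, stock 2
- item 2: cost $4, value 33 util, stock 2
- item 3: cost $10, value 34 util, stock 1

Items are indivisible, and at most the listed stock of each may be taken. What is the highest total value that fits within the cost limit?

Best selections within cost 19 and stock limits:
- 2×item 2 + 1×item 3: cost 18, value 100
- 1×item 1 + 2×item 2: cost 18, value 77
- 1×item 2 + 1×item 3: cost 14, value 67
- 2×item 2: cost 8, value 66
Best: 100 util.

100 util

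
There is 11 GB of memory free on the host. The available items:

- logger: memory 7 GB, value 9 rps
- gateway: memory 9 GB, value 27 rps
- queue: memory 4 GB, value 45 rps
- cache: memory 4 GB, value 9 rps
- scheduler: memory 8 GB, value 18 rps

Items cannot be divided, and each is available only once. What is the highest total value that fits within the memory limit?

54 rps

This is a 0/1 knapsack; check combinations near the capacity.
- queue+cache: memory 4+4=8, value 45+9=54
- logger+queue: memory 7+4=11, value 9+45=54
- queue: memory 4, value 45
- gateway: memory 9, value 27
Best: 54 rps.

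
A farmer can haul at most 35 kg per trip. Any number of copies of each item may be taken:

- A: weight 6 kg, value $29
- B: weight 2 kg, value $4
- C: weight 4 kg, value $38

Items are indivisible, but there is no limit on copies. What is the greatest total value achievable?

Best value-per-unit is C at 38/4; filling with it alone gives 8×38 = 304.
Optimal mix: 1×B + 8×C → weight 34, value 308.

$308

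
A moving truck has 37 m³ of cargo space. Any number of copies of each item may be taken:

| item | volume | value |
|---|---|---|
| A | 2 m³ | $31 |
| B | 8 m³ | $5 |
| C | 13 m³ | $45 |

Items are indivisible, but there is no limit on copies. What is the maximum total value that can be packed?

Best value-per-unit is A at 31/2, and filling with it alone uses volume 18×2=36. No mix of the others beats 18×31 = 558.

$558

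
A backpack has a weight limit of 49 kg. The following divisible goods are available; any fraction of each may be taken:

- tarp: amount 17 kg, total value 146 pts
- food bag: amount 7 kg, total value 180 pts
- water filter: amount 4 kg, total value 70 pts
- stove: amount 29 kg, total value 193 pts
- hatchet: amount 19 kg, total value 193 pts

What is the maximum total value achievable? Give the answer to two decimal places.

602.31

Take in order of value per unit:
- food bag (180/7 per unit): all 7 → value 180, running total 180.00
- water filter (70/4 per unit): all 4 → value 70, running total 250.00
- hatchet (193/19 per unit): all 19 → value 193, running total 443.00
- tarp (146/17 per unit): all 17 → value 146, running total 589.00
- stove (193/29 per unit): 2 of 29 → value 2×193/29 = 13.3103, running total 602.31
Total 602.31.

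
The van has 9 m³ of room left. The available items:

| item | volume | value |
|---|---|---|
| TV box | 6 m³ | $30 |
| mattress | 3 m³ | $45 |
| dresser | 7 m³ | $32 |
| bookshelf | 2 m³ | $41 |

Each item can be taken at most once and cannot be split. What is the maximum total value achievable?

Check high-value combinations within 9 m³:
- mattress+bookshelf: volume 3+2=5, value 45+41=86
- TV box+mattress: volume 6+3=9, value 30+45=75
- dresser+bookshelf: volume 7+2=9, value 32+41=73
- TV box+bookshelf: volume 6+2=8, value 30+41=71
Best: $86.

$86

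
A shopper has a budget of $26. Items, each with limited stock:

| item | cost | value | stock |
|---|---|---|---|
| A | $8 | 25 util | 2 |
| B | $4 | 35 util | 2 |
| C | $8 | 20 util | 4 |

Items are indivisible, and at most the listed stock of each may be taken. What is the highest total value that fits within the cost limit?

Best selections within cost 26 and stock limits:
- 2×A + 2×B: cost 24, value 120
- 1×A + 2×B + 1×C: cost 24, value 115
- 2×B + 2×C: cost 24, value 110
Best: 120 util.

120 util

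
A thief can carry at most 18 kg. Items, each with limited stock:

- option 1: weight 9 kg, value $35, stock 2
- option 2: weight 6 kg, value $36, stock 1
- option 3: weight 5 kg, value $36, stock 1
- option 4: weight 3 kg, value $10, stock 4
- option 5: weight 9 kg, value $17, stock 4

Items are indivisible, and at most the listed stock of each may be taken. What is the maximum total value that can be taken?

$92

Best selections within weight 18 and stock limits:
- 1×option 2 + 1×option 3 + 2×option 4: weight 17, value 92
- 1×option 2 + 1×option 3 + 1×option 4: weight 14, value 82
- 1×option 1 + 1×option 3 + 1×option 4: weight 17, value 81
- 1×option 1 + 1×option 2 + 1×option 4: weight 18, value 81
Best: $92.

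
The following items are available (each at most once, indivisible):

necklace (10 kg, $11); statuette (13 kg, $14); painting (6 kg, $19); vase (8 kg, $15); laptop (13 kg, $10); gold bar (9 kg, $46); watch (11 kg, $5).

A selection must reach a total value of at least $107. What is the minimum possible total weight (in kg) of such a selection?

Subsets with value ≥ 107, sorted by total weight:
- necklace+statuette+painting+vase+gold bar+watch: weight 57, value 110
- necklace+statuette+painting+vase+laptop+gold bar: weight 59, value 115
Minimum weight: 57 kg.

57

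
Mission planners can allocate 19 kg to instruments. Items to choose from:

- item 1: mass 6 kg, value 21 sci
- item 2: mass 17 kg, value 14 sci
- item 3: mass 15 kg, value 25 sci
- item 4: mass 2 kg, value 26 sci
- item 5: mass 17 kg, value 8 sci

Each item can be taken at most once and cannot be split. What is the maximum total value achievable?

51 sci

Check high-value combinations within 19 kg:
- item 3+item 4: mass 15+2=17, value 25+26=51
- item 1+item 4: mass 6+2=8, value 21+26=47
- item 2+item 4: mass 17+2=19, value 14+26=40
- item 4+item 5: mass 2+17=19, value 26+8=34
- item 4: mass 2, value 26
Best: 51 sci.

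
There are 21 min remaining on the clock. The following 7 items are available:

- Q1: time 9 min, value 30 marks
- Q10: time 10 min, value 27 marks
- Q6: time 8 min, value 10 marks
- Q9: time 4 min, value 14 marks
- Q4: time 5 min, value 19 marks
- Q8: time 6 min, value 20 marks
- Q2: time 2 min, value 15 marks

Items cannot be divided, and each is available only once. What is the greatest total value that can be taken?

79 marks

Check high-value combinations within 21 min:
- Q1+Q9+Q8+Q2: time 9+4+6+2=21, value 30+14+20+15=79
- Q1+Q9+Q4+Q2: time 9+4+5+2=20, value 30+14+19+15=78
- Q10+Q9+Q4+Q2: time 10+4+5+2=21, value 27+14+19+15=75
- Q1+Q10+Q2: time 9+10+2=21, value 30+27+15=72
Best: 79 marks.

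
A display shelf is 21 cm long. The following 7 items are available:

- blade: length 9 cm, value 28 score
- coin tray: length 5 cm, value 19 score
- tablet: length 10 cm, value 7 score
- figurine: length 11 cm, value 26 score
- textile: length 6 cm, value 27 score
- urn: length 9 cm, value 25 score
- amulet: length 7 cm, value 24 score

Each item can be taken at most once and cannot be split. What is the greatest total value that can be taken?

Check high-value combinations within 21 cm:
- blade+coin tray+textile: length 9+5+6=20, value 28+19+27=74
- coin tray+textile+urn: length 5+6+9=20, value 19+27+25=71
- blade+coin tray+amulet: length 9+5+7=21, value 28+19+24=71
Best: 74 score.

74 score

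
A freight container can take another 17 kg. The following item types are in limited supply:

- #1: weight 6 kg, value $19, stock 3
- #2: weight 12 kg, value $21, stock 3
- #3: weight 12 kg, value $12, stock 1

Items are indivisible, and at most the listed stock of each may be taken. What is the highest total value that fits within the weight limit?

$38

Top feasible selections:
- 2×#1: weight 12, value 38
- 1×#2: weight 12, value 21
- 1×#1: weight 6, value 19
Best: $38.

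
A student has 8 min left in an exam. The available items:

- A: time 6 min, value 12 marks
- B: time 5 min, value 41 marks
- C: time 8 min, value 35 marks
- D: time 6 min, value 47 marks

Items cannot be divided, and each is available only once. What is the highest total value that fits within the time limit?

This is a 0/1 knapsack; check combinations near the capacity.
- D: time 6, value 47
- B: time 5, value 41
- C: time 8, value 35
Best: 47 marks.

47 marks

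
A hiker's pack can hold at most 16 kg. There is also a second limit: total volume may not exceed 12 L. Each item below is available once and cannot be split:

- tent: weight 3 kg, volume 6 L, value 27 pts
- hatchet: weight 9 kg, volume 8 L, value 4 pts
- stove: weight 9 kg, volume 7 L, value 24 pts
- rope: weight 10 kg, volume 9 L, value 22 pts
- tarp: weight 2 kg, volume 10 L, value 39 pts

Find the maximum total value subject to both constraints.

39 pts

Feasible sets respecting both limits:
- tarp: weight 2, volume 10, value 39
- tent: weight 3, volume 6, value 27
- stove: weight 9, volume 7, value 24
Best: 39 pts.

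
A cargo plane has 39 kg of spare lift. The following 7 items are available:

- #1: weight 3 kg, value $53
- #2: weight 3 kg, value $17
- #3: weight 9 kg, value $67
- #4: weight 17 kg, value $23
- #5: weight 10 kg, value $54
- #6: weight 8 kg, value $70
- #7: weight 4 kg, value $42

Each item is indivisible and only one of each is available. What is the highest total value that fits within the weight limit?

$303

Check high-value combinations within 39 kg:
- #1+#2+#3+#5+#6+#7: weight 3+3+9+10+8+4=37, value 53+17+67+54+70+42=303
- #1+#3+#5+#6+#7: weight 3+9+10+8+4=34, value 53+67+54+70+42=286
- #1+#2+#3+#5+#6: weight 3+3+9+10+8=33, value 53+17+67+54+70=261
- #2+#3+#5+#6+#7: weight 3+9+10+8+4=34, value 17+67+54+70+42=250
Best: $303.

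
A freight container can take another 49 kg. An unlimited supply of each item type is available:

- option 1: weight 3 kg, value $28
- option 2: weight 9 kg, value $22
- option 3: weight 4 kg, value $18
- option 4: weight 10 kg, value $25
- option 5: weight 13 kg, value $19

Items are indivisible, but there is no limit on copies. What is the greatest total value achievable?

Best value-per-unit is option 1 at 28/3, and filling with it alone uses weight 16×3=48. No mix of the others beats 16×28 = 448.

$448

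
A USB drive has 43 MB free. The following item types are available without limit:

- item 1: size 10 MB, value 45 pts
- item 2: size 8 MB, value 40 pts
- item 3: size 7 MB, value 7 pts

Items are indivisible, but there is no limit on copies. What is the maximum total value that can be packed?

Best value-per-unit is item 2 at 40/8; filling with it alone gives 5×40 = 200.
Optimal mix: 1×item 1 + 4×item 2 → size 42, value 205.

205 pts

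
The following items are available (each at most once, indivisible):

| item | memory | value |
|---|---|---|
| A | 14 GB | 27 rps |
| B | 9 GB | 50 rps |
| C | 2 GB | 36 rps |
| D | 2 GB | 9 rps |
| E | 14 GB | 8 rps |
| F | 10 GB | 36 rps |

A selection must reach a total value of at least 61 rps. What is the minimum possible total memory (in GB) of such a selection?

Subsets with value ≥ 61, sorted by total memory:
- B+C: memory 11, value 86
- C+F: memory 12, value 72
- B+C+D: memory 13, value 95
Minimum memory: 11 GB.

11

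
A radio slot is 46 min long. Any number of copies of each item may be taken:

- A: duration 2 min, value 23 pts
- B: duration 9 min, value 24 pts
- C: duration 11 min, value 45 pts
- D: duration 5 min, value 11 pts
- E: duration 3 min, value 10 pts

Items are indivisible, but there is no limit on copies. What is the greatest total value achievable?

Best value-per-unit is A at 23/2, and filling with it alone uses duration 23×2=46. No mix of the others beats 23×23 = 529.

529 pts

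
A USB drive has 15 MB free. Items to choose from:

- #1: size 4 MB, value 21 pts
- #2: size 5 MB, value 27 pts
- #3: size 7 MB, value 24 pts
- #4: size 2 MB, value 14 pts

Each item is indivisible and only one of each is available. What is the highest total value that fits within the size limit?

Check high-value combinations within 15 MB:
- #2+#3+#4: size 5+7+2=14, value 27+24+14=65
- #1+#2+#4: size 4+5+2=11, value 21+27+14=62
- #1+#3+#4: size 4+7+2=13, value 21+24+14=59
- #2+#3: size 5+7=12, value 27+24=51
- #1+#2: size 4+5=9, value 21+27=48
Best: 65 pts.

65 pts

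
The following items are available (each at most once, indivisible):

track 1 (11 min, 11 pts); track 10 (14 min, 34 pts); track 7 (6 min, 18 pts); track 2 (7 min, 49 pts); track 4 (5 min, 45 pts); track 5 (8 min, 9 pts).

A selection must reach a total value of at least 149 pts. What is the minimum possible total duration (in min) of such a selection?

40

Subsets with value ≥ 149, sorted by total duration:
- track 10+track 7+track 2+track 4+track 5: duration 40, value 155
- track 1+track 10+track 7+track 2+track 4: duration 43, value 157
- track 1+track 10+track 7+track 2+track 4+track 5: duration 51, value 166
Minimum duration: 40 min.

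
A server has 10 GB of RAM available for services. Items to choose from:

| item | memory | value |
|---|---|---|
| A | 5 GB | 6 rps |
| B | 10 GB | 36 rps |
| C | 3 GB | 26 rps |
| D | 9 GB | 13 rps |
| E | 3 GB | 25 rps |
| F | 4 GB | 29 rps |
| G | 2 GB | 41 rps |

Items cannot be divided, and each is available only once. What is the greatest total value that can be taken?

96 rps

This is a 0/1 knapsack; check combinations near the capacity.
- C+F+G: memory 3+4+2=9, value 26+29+41=96
- E+F+G: memory 3+4+2=9, value 25+29+41=95
- C+E+G: memory 3+3+2=8, value 26+25+41=92
- C+E+F: memory 3+3+4=10, value 26+25+29=80
- A+C+G: memory 5+3+2=10, value 6+26+41=73
Best: 96 rps.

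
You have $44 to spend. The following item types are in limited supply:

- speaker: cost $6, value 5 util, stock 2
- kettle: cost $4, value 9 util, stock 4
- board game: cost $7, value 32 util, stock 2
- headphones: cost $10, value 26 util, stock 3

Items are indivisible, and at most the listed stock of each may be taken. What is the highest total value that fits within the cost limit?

142 util

Best selections within cost 44 and stock limits:
- 2×board game + 3×headphones: cost 44, value 142
- 2×kettle + 2×board game + 2×headphones: cost 42, value 134
Best: 142 util.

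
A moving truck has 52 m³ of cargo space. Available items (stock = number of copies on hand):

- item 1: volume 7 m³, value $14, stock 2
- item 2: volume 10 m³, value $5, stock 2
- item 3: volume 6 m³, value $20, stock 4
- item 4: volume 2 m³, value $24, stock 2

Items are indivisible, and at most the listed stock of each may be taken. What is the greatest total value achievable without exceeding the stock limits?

Best selections within volume 52 and stock limits:
- 2×item 1 + 1×item 2 + 4×item 3 + 2×item 4: volume 52, value 161
- 2×item 1 + 4×item 3 + 2×item 4: volume 42, value 156
- 1×item 1 + 1×item 2 + 4×item 3 + 2×item 4: volume 45, value 147
- 1×item 1 + 4×item 3 + 2×item 4: volume 35, value 142
Best: $161.

$161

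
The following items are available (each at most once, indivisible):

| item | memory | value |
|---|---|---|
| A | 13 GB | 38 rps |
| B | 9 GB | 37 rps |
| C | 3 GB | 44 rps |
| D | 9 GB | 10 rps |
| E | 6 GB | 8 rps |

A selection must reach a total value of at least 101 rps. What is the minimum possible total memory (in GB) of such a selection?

25

Subsets with value ≥ 101, sorted by total memory:
- A+B+C: memory 25, value 119
- A+B+C+E: memory 31, value 127
- A+B+C+D: memory 34, value 129
- A+B+C+D+E: memory 40, value 137
Minimum memory: 25 GB.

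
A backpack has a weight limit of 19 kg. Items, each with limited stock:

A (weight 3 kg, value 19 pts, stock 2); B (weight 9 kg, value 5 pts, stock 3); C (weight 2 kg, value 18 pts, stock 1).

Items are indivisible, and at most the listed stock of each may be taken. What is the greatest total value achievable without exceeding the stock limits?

Top feasible selections:
- 2×A + 1×B + 1×C: weight 17, value 61
- 2×A + 1×C: weight 8, value 56
- 2×A + 1×B: weight 15, value 43
- 1×A + 1×B + 1×C: weight 14, value 42
Best: 61 pts.

61 pts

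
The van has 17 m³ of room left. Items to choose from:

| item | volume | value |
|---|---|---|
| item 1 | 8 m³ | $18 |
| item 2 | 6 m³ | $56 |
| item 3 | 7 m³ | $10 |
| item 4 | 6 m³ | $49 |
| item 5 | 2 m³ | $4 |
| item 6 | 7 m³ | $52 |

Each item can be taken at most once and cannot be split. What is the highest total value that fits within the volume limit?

$112

Check high-value combinations within 17 m³:
- item 2+item 5+item 6: volume 6+2+7=15, value 56+4+52=112
- item 2+item 4+item 5: volume 6+6+2=14, value 56+49+4=109
- item 2+item 6: volume 6+7=13, value 56+52=108
Best: $112.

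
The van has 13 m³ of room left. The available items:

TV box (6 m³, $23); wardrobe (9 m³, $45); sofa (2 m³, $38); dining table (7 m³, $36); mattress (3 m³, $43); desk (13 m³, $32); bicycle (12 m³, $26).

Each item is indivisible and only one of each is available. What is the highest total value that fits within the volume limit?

Check high-value combinations within 13 m³:
- sofa+dining table+mattress: volume 2+7+3=12, value 38+36+43=117
- TV box+sofa+mattress: volume 6+2+3=11, value 23+38+43=104
- wardrobe+mattress: volume 9+3=12, value 45+43=88
- wardrobe+sofa: volume 9+2=11, value 45+38=83
- sofa+mattress: volume 2+3=5, value 38+43=81
Best: $117.

$117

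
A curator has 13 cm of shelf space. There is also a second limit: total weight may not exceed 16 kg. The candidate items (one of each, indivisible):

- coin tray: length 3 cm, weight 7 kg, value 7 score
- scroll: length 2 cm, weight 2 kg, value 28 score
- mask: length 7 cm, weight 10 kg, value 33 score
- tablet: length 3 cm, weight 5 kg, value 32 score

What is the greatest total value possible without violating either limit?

67 score

Feasible sets respecting both limits:
- coin tray+scroll+tablet: length 8, weight 14, value 67
- mask+tablet: length 10, weight 15, value 65
- scroll+mask: length 9, weight 12, value 61
Best: 67 score.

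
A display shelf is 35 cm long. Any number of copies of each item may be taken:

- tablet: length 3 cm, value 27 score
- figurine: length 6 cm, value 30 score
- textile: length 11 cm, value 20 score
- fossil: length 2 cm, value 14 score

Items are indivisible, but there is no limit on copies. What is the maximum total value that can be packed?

Best value-per-unit is tablet at 27/3; filling with it alone gives 11×27 = 297.
Optimal mix: 11×tablet + 1×fossil → length 35, value 311.

311 score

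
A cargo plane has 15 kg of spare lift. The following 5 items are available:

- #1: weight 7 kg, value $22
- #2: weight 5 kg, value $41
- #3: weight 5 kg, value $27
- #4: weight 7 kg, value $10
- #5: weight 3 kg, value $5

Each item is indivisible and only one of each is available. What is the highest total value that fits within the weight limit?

Check high-value combinations within 15 kg:
- #2+#3+#5: weight 5+5+3=13, value 41+27+5=73
- #2+#3: weight 5+5=10, value 41+27=68
- #1+#2+#5: weight 7+5+3=15, value 22+41+5=68
- #1+#2: weight 7+5=12, value 22+41=63
Best: $73.

$73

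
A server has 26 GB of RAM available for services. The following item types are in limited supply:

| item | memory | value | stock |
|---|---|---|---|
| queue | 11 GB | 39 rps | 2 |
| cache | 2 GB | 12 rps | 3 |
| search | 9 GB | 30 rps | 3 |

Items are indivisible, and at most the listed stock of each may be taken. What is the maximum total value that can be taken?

Best selections within memory 26 and stock limits:
- 1×queue + 3×cache + 1×search: memory 26, value 105
- 2×queue + 2×cache: memory 26, value 102
- 3×cache + 2×search: memory 24, value 96
Best: 105 rps.

105 rps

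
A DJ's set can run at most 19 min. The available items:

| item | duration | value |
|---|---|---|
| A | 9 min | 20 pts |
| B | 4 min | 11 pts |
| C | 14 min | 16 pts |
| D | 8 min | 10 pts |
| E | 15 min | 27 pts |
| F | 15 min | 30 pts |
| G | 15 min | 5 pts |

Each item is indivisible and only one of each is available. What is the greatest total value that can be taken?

This is a 0/1 knapsack; check combinations near the capacity.
- B+F: duration 4+15=19, value 11+30=41
- B+E: duration 4+15=19, value 11+27=38
- A+B: duration 9+4=13, value 20+11=31
- F: duration 15, value 30
- A+D: duration 9+8=17, value 20+10=30
Best: 41 pts.

41 pts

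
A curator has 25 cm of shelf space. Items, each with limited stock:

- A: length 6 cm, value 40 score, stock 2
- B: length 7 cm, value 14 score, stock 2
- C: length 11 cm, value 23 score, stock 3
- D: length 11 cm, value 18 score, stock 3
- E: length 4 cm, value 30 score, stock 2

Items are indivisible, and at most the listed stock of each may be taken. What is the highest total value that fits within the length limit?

140 score

Best selections within length 25 and stock limits:
- 2×A + 2×E: length 20, value 140
- 2×A + 1×B + 1×E: length 23, value 124
- 1×A + 1×C + 2×E: length 25, value 123
- 1×A + 1×D + 2×E: length 25, value 118
Best: 140 score.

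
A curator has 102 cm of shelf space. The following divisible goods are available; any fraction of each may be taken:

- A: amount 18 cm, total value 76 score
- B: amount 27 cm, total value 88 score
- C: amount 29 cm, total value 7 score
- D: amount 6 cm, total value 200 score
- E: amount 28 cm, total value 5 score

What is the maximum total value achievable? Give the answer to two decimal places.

374.93

Take in order of value per unit:
- D (200/6 per unit): all 6 → value 200, running total 200.00
- A (76/18 per unit): all 18 → value 76, running total 276.00
- B (88/27 per unit): all 27 → value 88, running total 364.00
- C (7/29 per unit): all 29 → value 7, running total 371.00
- E (5/28 per unit): 22 of 28 → value 22×5/28 = 3.9286, running total 374.93
Total 374.93.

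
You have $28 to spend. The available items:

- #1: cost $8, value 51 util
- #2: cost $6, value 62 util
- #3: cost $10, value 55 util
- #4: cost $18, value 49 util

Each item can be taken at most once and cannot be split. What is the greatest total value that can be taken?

168 util

Check high-value combinations within $28:
- #1+#2+#3: cost 8+6+10=24, value 51+62+55=168
- #2+#3: cost 6+10=16, value 62+55=117
- #1+#2: cost 8+6=14, value 51+62=113
Best: 168 util.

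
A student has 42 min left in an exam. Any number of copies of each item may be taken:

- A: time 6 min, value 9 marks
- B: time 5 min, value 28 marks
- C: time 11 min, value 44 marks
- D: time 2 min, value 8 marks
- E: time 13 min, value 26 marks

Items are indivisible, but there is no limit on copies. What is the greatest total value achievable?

232 marks

Best value-per-unit is B at 28/5; filling with it alone gives 8×28 = 224.
Optimal mix: 8×B + 1×D → time 42, value 232.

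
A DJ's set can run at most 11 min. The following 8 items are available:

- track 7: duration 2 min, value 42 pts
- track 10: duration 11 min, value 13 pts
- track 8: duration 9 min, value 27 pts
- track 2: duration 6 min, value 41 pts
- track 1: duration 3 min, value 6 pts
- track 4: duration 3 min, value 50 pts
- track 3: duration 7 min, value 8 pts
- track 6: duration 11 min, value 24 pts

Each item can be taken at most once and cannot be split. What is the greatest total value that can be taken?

This is a 0/1 knapsack; check combinations near the capacity.
- track 7+track 2+track 4: duration 2+6+3=11, value 42+41+50=133
- track 7+track 1+track 4: duration 2+3+3=8, value 42+6+50=98
- track 7+track 4: duration 2+3=5, value 42+50=92
- track 2+track 4: duration 6+3=9, value 41+50=91
- track 7+track 2+track 1: duration 2+6+3=11, value 42+41+6=89
Best: 133 pts.

133 pts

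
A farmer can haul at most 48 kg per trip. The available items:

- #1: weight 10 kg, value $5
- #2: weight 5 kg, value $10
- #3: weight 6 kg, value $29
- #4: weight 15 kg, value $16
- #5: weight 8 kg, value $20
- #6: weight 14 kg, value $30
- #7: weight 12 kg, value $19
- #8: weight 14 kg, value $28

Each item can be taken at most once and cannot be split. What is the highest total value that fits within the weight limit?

$117

This is a 0/1 knapsack; check combinations near the capacity.
- #2+#3+#5+#6+#8: weight 5+6+8+14+14=47, value 10+29+20+30+28=117
- #2+#3+#5+#6+#7: weight 5+6+8+14+12=45, value 10+29+20+30+19=108
- #3+#5+#6+#8: weight 6+8+14+14=42, value 29+20+30+28=107
- #2+#3+#5+#7+#8: weight 5+6+8+12+14=45, value 10+29+20+19+28=106
Best: $117.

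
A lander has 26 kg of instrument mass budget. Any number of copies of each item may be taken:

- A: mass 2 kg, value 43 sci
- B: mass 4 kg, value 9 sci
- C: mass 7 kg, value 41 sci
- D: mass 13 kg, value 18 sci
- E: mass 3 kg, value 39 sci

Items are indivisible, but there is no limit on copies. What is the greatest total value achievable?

Best value-per-unit is A at 43/2, and filling with it alone uses mass 13×2=26. No mix of the others beats 13×43 = 559.

559 sci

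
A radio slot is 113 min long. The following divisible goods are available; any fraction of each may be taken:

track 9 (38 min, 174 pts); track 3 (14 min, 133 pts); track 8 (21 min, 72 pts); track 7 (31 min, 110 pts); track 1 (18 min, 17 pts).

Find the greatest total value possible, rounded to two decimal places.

497.50

Take in order of value per unit:
- track 3 (133/14 per unit): all 14 → value 133, running total 133.00
- track 9 (174/38 per unit): all 38 → value 174, running total 307.00
- track 7 (110/31 per unit): all 31 → value 110, running total 417.00
- track 8 (72/21 per unit): all 21 → value 72, running total 489.00
- track 1 (17/18 per unit): 9 of 18 → value 9×17/18 = 8.5000, running total 497.50
Total 497.50.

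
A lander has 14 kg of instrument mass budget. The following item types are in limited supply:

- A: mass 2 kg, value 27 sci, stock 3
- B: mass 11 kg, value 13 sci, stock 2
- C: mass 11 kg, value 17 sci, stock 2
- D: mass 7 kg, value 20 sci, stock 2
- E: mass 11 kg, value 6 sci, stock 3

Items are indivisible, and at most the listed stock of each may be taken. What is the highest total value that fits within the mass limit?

Top feasible selections:
- 3×A + 1×D: mass 13, value 101
- 3×A: mass 6, value 81
Best: 101 sci.

101 sci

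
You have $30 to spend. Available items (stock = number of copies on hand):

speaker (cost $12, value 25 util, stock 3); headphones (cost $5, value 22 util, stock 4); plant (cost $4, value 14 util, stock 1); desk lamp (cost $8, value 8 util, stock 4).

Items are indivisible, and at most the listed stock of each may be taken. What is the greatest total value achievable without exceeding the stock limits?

Best selections within cost 30 and stock limits:
- 4×headphones + 1×plant: cost 24, value 102
- 4×headphones + 1×desk lamp: cost 28, value 96
- 1×speaker + 3×headphones: cost 27, value 91
Best: 102 util.

102 util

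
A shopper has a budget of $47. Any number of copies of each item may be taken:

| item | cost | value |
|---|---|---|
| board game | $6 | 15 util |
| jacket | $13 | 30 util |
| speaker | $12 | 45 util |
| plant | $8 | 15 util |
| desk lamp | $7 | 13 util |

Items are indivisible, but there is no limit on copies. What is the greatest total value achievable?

150 util

Best value-per-unit is speaker at 45/12; filling with it alone gives 3×45 = 135.
Optimal mix: 1×board game + 3×speaker → cost 42, value 150.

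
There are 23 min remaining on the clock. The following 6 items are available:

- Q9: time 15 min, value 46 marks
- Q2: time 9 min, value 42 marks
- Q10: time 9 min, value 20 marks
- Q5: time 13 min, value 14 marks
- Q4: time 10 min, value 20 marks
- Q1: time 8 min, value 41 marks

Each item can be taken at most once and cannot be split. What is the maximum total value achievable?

87 marks

This is a 0/1 knapsack; check combinations near the capacity.
- Q9+Q1: time 15+8=23, value 46+41=87
- Q2+Q1: time 9+8=17, value 42+41=83
- Q2+Q10: time 9+9=18, value 42+20=62
Best: 87 marks.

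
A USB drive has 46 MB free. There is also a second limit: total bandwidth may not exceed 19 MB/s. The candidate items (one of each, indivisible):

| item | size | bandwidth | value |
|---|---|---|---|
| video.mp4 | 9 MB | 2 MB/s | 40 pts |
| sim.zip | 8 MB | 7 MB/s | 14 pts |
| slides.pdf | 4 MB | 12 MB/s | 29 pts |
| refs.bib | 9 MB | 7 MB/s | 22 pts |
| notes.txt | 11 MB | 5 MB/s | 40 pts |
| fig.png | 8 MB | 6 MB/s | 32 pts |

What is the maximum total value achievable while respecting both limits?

112 pts

Feasible sets respecting both limits:
- video.mp4+notes.txt+fig.png: size 28, bandwidth 13, value 112
- video.mp4+slides.pdf+notes.txt: size 24, bandwidth 19, value 109
- video.mp4+refs.bib+notes.txt: size 29, bandwidth 14, value 102
Best: 112 pts.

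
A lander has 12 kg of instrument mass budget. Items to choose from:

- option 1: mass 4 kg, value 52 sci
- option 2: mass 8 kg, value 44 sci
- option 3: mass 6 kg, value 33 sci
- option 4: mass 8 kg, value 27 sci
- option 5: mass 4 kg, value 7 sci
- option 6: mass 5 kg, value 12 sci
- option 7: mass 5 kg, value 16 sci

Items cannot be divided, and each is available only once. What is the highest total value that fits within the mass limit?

96 sci

Check high-value combinations within 12 kg:
- option 1+option 2: mass 4+8=12, value 52+44=96
- option 1+option 3: mass 4+6=10, value 52+33=85
- option 1+option 4: mass 4+8=12, value 52+27=79
- option 1+option 7: mass 4+5=9, value 52+16=68
Best: 96 sci.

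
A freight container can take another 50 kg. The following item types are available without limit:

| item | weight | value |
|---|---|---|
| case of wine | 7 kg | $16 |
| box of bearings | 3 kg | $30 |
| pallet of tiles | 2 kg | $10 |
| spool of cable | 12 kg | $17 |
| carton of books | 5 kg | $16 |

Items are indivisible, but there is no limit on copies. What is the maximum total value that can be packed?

Best value-per-unit is box of bearings at 30/3; filling with it alone gives 16×30 = 480.
Optimal mix: 16×box of bearings + 1×pallet of tiles → weight 50, value 490.

$490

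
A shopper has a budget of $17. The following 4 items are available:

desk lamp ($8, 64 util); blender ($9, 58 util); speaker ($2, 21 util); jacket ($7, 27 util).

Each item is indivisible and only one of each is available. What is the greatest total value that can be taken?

This is a 0/1 knapsack; check combinations near the capacity.
- desk lamp+blender: cost 8+9=17, value 64+58=122
- desk lamp+speaker+jacket: cost 8+2+7=17, value 64+21+27=112
- desk lamp+jacket: cost 8+7=15, value 64+27=91
- desk lamp+speaker: cost 8+2=10, value 64+21=85
- blender+jacket: cost 9+7=16, value 58+27=85
Best: 122 util.

122 util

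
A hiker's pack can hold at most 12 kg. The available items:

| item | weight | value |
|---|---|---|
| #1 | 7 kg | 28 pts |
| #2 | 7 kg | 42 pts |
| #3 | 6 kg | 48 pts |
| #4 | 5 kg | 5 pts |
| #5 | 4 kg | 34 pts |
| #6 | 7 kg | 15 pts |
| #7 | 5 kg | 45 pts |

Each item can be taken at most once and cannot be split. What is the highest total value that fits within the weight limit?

This is a 0/1 knapsack; check combinations near the capacity.
- #3+#7: weight 6+5=11, value 48+45=93
- #2+#7: weight 7+5=12, value 42+45=87
- #3+#5: weight 6+4=10, value 48+34=82
- #5+#7: weight 4+5=9, value 34+45=79
- #2+#5: weight 7+4=11, value 42+34=76
Best: 93 pts.

93 pts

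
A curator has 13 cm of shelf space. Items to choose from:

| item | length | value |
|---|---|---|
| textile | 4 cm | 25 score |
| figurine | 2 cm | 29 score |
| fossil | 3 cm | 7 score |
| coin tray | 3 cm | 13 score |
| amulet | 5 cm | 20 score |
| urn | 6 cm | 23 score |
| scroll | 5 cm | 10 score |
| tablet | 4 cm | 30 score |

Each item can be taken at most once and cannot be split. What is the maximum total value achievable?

Check high-value combinations within 13 cm:
- textile+figurine+coin tray+tablet: length 4+2+3+4=13, value 25+29+13+30=97
- textile+figurine+fossil+tablet: length 4+2+3+4=13, value 25+29+7+30=91
- textile+figurine+tablet: length 4+2+4=10, value 25+29+30=84
- figurine+urn+tablet: length 2+6+4=12, value 29+23+30=82
Best: 97 score.

97 score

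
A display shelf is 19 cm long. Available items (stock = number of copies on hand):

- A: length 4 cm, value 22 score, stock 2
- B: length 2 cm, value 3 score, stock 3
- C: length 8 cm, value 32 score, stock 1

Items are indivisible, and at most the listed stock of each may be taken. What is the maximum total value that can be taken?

79 score

Top feasible selections:
- 2×A + 1×B + 1×C: length 18, value 79
- 2×A + 1×C: length 16, value 76
Best: 79 score.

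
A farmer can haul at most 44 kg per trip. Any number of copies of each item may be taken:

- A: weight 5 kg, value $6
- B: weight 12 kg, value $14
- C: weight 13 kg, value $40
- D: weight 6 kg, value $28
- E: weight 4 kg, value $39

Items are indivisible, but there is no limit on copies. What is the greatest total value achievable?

$429

Best value-per-unit is E at 39/4, and filling with it alone uses weight 11×4=44. No mix of the others beats 11×39 = 429.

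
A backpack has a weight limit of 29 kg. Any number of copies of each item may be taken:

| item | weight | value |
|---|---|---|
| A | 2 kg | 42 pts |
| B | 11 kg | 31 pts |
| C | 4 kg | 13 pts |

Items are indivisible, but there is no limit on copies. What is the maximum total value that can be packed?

588 pts

Best value-per-unit is A at 42/2, and filling with it alone uses weight 14×2=28. No mix of the others beats 14×42 = 588.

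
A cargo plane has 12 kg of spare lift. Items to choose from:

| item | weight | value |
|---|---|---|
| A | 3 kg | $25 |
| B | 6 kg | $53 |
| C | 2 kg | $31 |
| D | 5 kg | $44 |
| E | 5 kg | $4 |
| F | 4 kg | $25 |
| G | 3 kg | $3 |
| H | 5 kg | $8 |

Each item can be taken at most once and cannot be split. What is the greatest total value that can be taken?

$109

Check high-value combinations within 12 kg:
- A+B+C: weight 3+6+2=11, value 25+53+31=109
- B+C+F: weight 6+2+4=12, value 53+31+25=109
- A+C+D: weight 3+2+5=10, value 25+31+44=100
- C+D+F: weight 2+5+4=11, value 31+44+25=100
- B+D: weight 6+5=11, value 53+44=97
Best: $109.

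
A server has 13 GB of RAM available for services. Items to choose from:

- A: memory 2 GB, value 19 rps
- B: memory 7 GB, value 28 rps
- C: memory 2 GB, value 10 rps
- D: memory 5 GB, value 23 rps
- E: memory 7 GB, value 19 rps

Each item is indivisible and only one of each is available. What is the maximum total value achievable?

57 rps

Check high-value combinations within 13 GB:
- A+B+C: memory 2+7+2=11, value 19+28+10=57
- A+C+D: memory 2+2+5=9, value 19+10+23=52
- B+D: memory 7+5=12, value 28+23=51
Best: 57 rps.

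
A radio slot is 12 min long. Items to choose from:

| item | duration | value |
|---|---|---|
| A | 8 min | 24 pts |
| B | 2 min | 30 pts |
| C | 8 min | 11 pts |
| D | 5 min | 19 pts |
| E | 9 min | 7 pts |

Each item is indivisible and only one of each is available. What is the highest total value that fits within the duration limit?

Check high-value combinations within 12 min:
- A+B: duration 8+2=10, value 24+30=54
- B+D: duration 2+5=7, value 30+19=49
- B+C: duration 2+8=10, value 30+11=41
- B+E: duration 2+9=11, value 30+7=37
Best: 54 pts.

54 pts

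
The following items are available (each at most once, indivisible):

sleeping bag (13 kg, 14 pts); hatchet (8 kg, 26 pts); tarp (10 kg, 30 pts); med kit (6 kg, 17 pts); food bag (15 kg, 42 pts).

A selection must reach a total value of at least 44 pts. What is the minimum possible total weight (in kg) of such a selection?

Subsets with value ≥ 44, sorted by total weight:
- tarp+med kit: weight 16, value 47
- hatchet+tarp: weight 18, value 56
- med kit+food bag: weight 21, value 59
- hatchet+food bag: weight 23, value 68
Minimum weight: 16 kg.

16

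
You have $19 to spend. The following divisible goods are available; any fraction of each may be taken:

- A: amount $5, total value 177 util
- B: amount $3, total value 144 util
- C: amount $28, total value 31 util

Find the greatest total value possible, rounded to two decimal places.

Take in order of value per unit:
- B (144/3 per unit): all 3 → value 144, running total 144.00
- A (177/5 per unit): all 5 → value 177, running total 321.00
- C (31/28 per unit): 11 of 28 → value 11×31/28 = 12.1786, running total 333.18
Total 333.18.

333.18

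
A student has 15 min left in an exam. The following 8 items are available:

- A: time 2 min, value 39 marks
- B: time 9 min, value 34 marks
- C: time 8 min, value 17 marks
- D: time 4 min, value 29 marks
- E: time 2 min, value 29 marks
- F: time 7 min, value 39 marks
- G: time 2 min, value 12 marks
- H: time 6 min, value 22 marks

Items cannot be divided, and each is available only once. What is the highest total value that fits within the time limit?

This is a 0/1 knapsack; check combinations near the capacity.
- A+D+E+F: time 2+4+2+7=15, value 39+29+29+39=136
- A+E+F+G: time 2+2+7+2=13, value 39+29+39+12=119
- A+D+E+H: time 2+4+2+6=14, value 39+29+29+22=119
Best: 136 marks.

136 marks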